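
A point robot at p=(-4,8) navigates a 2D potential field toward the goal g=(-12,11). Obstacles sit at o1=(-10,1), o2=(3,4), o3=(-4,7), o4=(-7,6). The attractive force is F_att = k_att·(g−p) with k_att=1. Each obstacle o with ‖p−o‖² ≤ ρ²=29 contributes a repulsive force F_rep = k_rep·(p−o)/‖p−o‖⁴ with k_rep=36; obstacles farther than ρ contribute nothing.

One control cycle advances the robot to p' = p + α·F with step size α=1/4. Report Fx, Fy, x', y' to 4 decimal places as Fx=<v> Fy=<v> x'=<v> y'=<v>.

Fx=-7.3609 Fy=39.4260 x'=-5.8402 y'=17.8565

F_att = 1·(g−p) = 1·(-8,3) = (-8.0000,3.0000)
o1: d²=85 > ρ²=29 → inactive
o2: d²=65 > ρ²=29 → inactive
o3: d²=1 ≤ ρ²=29; F_rep = 36·(0,1)/1² = (0.0000,36.0000)
o4: d²=13 ≤ ρ²=29; F_rep = 36·(3,2)/13² = (0.6391,0.4260)
F = F_att + ΣF_rep = (-7.3609,39.4260)
p' = p + 1/4·F = (-5.8402,17.8565)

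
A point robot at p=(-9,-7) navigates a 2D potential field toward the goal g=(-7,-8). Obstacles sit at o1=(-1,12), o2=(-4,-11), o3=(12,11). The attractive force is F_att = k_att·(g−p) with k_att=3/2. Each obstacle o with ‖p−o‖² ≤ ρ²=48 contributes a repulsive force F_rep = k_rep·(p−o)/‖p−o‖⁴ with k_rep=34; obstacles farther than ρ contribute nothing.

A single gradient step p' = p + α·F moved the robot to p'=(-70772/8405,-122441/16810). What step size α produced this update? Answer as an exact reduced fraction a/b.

F_att = 3/2·(g−p) = 3/2·(2,-1) = (3.0000,-1.5000)
o1: d²=425 > ρ²=48 → inactive
o2: d²=41 ≤ ρ²=48; F_rep = 34·(-5,4)/41² = (-0.1011,0.0809)
o3: d²=765 > ρ²=48 → inactive
F = F_att + ΣF_rep = (2.8989,-1.4191)
Δp = p'−p = (0.5798,-0.2838); α = Δx/Fx = (4873/8405) / (4873/1681) = 1/5
check: Δy/Fy = (-4771/16810) / (-4771/3362) = 1/5 ✓

α = 1/5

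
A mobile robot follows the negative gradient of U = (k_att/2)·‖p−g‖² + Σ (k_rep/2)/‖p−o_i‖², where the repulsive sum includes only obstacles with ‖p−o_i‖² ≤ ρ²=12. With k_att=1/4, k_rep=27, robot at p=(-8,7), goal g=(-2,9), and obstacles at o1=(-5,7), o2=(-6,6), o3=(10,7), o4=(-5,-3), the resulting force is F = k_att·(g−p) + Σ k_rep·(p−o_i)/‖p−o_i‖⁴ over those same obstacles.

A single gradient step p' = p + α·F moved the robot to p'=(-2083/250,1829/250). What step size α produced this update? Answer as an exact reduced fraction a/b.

F_att = 1/4·(g−p) = 1/4·(6,2) = (1.5000,0.5000)
o1: d²=9 ≤ ρ²=12; F_rep = 27·(-3,0)/9² = (-1.0000,0.0000)
o2: d²=5 ≤ ρ²=12; F_rep = 27·(-2,1)/5² = (-2.1600,1.0800)
o3: d²=324 > ρ²=12 → inactive
o4: d²=109 > ρ²=12 → inactive
F = F_att + ΣF_rep = (-1.6600,1.5800)
Δp = p'−p = (-0.3320,0.3160); α = Δx/Fx = (-83/250) / (-83/50) = 1/5
check: Δy/Fy = (79/250) / (79/50) = 1/5 ✓

α = 1/5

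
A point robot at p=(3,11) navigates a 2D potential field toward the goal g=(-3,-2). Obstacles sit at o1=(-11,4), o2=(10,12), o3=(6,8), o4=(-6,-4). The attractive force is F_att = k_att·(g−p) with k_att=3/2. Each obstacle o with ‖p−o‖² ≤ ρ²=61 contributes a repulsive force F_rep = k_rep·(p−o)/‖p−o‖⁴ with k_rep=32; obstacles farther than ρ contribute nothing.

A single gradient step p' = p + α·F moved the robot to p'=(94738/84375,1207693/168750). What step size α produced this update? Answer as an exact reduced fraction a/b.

F_att = 3/2·(g−p) = 3/2·(-6,-13) = (-9.0000,-19.5000)
o1: d²=245 > ρ²=61 → inactive
o2: d²=50 ≤ ρ²=61; F_rep = 32·(-7,-1)/50² = (-0.0896,-0.0128)
o3: d²=18 ≤ ρ²=61; F_rep = 32·(-3,3)/18² = (-0.2963,0.2963)
o4: d²=306 > ρ²=61 → inactive
F = F_att + ΣF_rep = (-9.3859,-19.2165)
Δp = p'−p = (-1.8772,-3.8433); α = Δx/Fx = (-158387/84375) / (-158387/16875) = 1/5
check: Δy/Fy = (-648557/168750) / (-648557/33750) = 1/5 ✓

α = 1/5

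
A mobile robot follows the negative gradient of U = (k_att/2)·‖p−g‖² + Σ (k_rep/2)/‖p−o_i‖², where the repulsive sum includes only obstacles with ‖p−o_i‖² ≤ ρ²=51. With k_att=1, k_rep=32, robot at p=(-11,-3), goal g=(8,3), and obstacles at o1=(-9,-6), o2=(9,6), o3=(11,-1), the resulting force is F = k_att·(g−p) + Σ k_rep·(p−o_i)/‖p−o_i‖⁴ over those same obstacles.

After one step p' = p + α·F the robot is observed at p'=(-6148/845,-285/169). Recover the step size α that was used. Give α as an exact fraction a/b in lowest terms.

F_att = 1·(g−p) = 1·(19,6) = (19.0000,6.0000)
o1: d²=13 ≤ ρ²=51; F_rep = 32·(-2,3)/13² = (-0.3787,0.5680)
o2: d²=481 > ρ²=51 → inactive
o3: d²=488 > ρ²=51 → inactive
F = F_att + ΣF_rep = (18.6213,6.5680)
Δp = p'−p = (3.7243,1.3136); α = Δx/Fx = (3147/845) / (3147/169) = 1/5
check: Δy/Fy = (222/169) / (1110/169) = 1/5 ✓

α = 1/5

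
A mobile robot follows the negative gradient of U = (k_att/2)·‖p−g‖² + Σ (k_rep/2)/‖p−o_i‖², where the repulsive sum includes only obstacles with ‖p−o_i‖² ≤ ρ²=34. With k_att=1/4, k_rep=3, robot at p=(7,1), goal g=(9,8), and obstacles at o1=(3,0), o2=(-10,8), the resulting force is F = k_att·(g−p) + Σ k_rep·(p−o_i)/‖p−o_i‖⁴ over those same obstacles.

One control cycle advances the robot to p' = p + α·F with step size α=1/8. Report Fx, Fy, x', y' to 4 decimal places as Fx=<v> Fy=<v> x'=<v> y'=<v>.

Fx=0.5415 Fy=1.7604 x'=7.0677 y'=1.2200

F_att = 1/4·(g−p) = 1/4·(2,7) = (0.5000,1.7500)
o1: d²=17 ≤ ρ²=34; F_rep = 3·(4,1)/17² = (0.0415,0.0104)
o2: d²=338 > ρ²=34 → inactive
F = F_att + ΣF_rep = (0.5415,1.7604)
p' = p + 1/8·F = (7.0677,1.2200)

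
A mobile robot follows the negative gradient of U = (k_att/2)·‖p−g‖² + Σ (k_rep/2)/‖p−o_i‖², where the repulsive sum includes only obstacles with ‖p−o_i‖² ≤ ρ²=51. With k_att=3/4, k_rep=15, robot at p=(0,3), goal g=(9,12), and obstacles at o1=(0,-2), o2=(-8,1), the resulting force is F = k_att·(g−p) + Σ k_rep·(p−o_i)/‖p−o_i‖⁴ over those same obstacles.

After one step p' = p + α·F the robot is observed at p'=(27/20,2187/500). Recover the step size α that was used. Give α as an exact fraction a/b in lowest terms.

F_att = 3/4·(g−p) = 3/4·(9,9) = (6.7500,6.7500)
o1: d²=25 ≤ ρ²=51; F_rep = 15·(0,5)/25² = (0.0000,0.1200)
o2: d²=68 > ρ²=51 → inactive
F = F_att + ΣF_rep = (6.7500,6.8700)
Δp = p'−p = (1.3500,1.3740); α = Δx/Fx = (27/20) / (27/4) = 1/5
check: Δy/Fy = (687/500) / (687/100) = 1/5 ✓

α = 1/5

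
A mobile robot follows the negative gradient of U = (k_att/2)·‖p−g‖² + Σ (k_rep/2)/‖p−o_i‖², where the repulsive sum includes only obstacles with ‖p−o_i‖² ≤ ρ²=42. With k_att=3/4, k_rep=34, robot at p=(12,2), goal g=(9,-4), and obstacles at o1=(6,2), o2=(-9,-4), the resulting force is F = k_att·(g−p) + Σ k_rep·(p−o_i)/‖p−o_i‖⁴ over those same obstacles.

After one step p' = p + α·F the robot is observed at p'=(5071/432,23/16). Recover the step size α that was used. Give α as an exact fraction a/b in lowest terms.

F_att = 3/4·(g−p) = 3/4·(-3,-6) = (-2.2500,-4.5000)
o1: d²=36 ≤ ρ²=42; F_rep = 34·(6,0)/36² = (0.1574,0.0000)
o2: d²=477 > ρ²=42 → inactive
F = F_att + ΣF_rep = (-2.0926,-4.5000)
Δp = p'−p = (-0.2616,-0.5625); α = Δx/Fx = (-113/432) / (-113/54) = 1/8
check: Δy/Fy = (-9/16) / (-9/2) = 1/8 ✓

α = 1/8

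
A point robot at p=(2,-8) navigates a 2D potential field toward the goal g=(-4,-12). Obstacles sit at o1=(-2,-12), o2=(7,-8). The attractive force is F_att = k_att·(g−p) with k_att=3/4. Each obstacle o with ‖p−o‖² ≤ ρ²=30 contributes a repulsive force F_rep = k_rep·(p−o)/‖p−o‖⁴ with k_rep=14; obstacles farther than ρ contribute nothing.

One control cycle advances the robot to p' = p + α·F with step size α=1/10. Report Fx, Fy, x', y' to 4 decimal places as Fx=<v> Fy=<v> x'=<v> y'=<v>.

Fx=-4.6120 Fy=-3.0000 x'=1.5388 y'=-8.3000

F_att = 3/4·(g−p) = 3/4·(-6,-4) = (-4.5000,-3.0000)
o1: d²=32 > ρ²=30 → inactive
o2: d²=25 ≤ ρ²=30; F_rep = 14·(-5,0)/25² = (-0.1120,0.0000)
F = F_att + ΣF_rep = (-4.6120,-3.0000)
p' = p + 1/10·F = (1.5388,-8.3000)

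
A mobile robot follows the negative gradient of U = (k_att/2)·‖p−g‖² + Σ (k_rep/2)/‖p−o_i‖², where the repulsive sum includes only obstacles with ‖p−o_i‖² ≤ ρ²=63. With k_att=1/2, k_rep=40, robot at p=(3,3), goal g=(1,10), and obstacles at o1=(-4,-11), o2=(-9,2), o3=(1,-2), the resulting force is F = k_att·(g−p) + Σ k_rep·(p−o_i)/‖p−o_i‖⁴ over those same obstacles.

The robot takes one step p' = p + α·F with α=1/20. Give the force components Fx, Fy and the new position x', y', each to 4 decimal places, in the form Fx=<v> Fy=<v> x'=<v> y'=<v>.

Fx=-0.9049 Fy=3.7378 x'=2.9548 y'=3.1869

F_att = 1/2·(g−p) = 1/2·(-2,7) = (-1.0000,3.5000)
o1: d²=245 > ρ²=63 → inactive
o2: d²=145 > ρ²=63 → inactive
o3: d²=29 ≤ ρ²=63; F_rep = 40·(2,5)/29² = (0.0951,0.2378)
F = F_att + ΣF_rep = (-0.9049,3.7378)
p' = p + 1/20·F = (2.9548,3.1869)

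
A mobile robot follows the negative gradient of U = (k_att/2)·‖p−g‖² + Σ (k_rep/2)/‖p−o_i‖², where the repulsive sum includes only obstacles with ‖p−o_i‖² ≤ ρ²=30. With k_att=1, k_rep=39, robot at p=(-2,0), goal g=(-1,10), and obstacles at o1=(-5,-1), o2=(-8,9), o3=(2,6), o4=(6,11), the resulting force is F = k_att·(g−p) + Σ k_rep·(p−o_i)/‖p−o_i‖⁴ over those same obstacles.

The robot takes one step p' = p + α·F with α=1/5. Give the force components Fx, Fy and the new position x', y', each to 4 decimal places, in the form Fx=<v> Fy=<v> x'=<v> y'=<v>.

Fx=2.1700 Fy=10.3900 x'=-1.5660 y'=2.0780

F_att = 1·(g−p) = 1·(1,10) = (1.0000,10.0000)
o1: d²=10 ≤ ρ²=30; F_rep = 39·(3,1)/10² = (1.1700,0.3900)
o2: d²=117 > ρ²=30 → inactive
o3: d²=52 > ρ²=30 → inactive
o4: d²=185 > ρ²=30 → inactive
F = F_att + ΣF_rep = (2.1700,10.3900)
p' = p + 1/5·F = (-1.5660,2.0780)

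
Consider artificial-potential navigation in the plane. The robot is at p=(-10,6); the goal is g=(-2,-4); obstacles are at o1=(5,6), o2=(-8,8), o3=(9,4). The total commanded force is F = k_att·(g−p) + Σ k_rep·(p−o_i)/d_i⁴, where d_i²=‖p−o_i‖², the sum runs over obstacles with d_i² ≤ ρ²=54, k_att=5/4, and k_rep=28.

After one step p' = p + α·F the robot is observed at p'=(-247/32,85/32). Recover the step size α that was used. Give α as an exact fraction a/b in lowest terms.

α = 1/4

F_att = 5/4·(g−p) = 5/4·(8,-10) = (10.0000,-12.5000)
o1: d²=225 > ρ²=54 → inactive
o2: d²=8 ≤ ρ²=54; F_rep = 28·(-2,-2)/8² = (-0.8750,-0.8750)
o3: d²=365 > ρ²=54 → inactive
F = F_att + ΣF_rep = (9.1250,-13.3750)
Δp = p'−p = (2.2812,-3.3438); α = Δx/Fx = (73/32) / (73/8) = 1/4
check: Δy/Fy = (-107/32) / (-107/8) = 1/4 ✓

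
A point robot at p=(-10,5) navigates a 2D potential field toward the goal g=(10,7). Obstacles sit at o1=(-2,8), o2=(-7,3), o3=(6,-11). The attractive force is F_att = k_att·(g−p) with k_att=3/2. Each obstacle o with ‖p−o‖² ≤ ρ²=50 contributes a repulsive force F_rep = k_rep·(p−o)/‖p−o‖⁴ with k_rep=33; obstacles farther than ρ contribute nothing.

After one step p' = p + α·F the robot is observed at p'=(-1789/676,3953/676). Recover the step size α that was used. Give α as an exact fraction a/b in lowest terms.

F_att = 3/2·(g−p) = 3/2·(20,2) = (30.0000,3.0000)
o1: d²=73 > ρ²=50 → inactive
o2: d²=13 ≤ ρ²=50; F_rep = 33·(-3,2)/13² = (-0.5858,0.3905)
o3: d²=512 > ρ²=50 → inactive
F = F_att + ΣF_rep = (29.4142,3.3905)
Δp = p'−p = (7.3536,0.8476); α = Δx/Fx = (4971/676) / (4971/169) = 1/4
check: Δy/Fy = (573/676) / (573/169) = 1/4 ✓

α = 1/4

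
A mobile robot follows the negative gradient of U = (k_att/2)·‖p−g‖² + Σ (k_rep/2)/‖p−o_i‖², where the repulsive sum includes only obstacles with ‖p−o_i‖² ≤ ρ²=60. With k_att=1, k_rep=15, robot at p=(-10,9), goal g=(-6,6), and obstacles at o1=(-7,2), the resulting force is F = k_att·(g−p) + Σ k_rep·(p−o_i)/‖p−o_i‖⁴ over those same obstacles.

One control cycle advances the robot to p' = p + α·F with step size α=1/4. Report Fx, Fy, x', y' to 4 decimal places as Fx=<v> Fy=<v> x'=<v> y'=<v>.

Fx=3.9866 Fy=-2.9688 x'=-9.0033 y'=8.2578

F_att = 1·(g−p) = 1·(4,-3) = (4.0000,-3.0000)
o1: d²=58 ≤ ρ²=60; F_rep = 15·(-3,7)/58² = (-0.0134,0.0312)
F = F_att + ΣF_rep = (3.9866,-2.9688)
p' = p + 1/4·F = (-9.0033,8.2578)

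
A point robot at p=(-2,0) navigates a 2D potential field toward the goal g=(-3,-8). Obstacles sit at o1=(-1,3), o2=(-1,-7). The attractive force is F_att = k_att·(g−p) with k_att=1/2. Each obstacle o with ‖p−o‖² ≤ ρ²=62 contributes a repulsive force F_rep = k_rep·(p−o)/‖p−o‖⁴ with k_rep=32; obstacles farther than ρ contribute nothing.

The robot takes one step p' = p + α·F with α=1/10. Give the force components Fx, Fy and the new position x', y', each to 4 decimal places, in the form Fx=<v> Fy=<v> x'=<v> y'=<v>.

Fx=-0.8328 Fy=-4.8704 x'=-2.0833 y'=-0.4870

F_att = 1/2·(g−p) = 1/2·(-1,-8) = (-0.5000,-4.0000)
o1: d²=10 ≤ ρ²=62; F_rep = 32·(-1,-3)/10² = (-0.3200,-0.9600)
o2: d²=50 ≤ ρ²=62; F_rep = 32·(-1,7)/50² = (-0.0128,0.0896)
F = F_att + ΣF_rep = (-0.8328,-4.8704)
p' = p + 1/10·F = (-2.0833,-0.4870)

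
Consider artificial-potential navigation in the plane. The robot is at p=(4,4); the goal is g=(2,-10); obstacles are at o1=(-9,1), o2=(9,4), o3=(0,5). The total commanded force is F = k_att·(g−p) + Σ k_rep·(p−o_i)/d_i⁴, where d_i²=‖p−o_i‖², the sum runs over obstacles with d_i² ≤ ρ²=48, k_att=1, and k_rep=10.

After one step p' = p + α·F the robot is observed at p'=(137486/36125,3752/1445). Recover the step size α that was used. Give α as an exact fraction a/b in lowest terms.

α = 1/10

F_att = 1·(g−p) = 1·(-2,-14) = (-2.0000,-14.0000)
o1: d²=178 > ρ²=48 → inactive
o2: d²=25 ≤ ρ²=48; F_rep = 10·(-5,0)/25² = (-0.0800,0.0000)
o3: d²=17 ≤ ρ²=48; F_rep = 10·(4,-1)/17² = (0.1384,-0.0346)
F = F_att + ΣF_rep = (-1.9416,-14.0346)
Δp = p'−p = (-0.1942,-1.4035); α = Δx/Fx = (-7014/36125) / (-14028/7225) = 1/10
check: Δy/Fy = (-2028/1445) / (-4056/289) = 1/10 ✓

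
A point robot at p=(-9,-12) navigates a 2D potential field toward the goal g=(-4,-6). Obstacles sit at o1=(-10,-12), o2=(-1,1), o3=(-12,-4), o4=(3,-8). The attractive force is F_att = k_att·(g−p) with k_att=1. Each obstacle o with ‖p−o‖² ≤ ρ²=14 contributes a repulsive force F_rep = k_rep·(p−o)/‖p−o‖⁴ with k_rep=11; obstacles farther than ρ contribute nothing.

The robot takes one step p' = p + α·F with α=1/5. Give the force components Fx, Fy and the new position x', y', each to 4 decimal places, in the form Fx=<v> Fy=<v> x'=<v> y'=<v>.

Fx=16.0000 Fy=6.0000 x'=-5.8000 y'=-10.8000

F_att = 1·(g−p) = 1·(5,6) = (5.0000,6.0000)
o1: d²=1 ≤ ρ²=14; F_rep = 11·(1,0)/1² = (11.0000,0.0000)
o2: d²=233 > ρ²=14 → inactive
o3: d²=73 > ρ²=14 → inactive
o4: d²=160 > ρ²=14 → inactive
F = F_att + ΣF_rep = (16.0000,6.0000)
p' = p + 1/5·F = (-5.8000,-10.8000)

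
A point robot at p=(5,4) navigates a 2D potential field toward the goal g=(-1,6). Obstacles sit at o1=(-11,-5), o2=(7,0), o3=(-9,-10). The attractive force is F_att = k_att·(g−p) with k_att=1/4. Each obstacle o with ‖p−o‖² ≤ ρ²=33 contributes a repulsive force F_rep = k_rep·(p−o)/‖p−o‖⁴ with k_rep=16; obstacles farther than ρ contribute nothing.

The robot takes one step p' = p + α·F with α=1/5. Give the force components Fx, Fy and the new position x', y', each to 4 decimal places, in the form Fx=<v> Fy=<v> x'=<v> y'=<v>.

F_att = 1/4·(g−p) = 1/4·(-6,2) = (-1.5000,0.5000)
o1: d²=337 > ρ²=33 → inactive
o2: d²=20 ≤ ρ²=33; F_rep = 16·(-2,4)/20² = (-0.0800,0.1600)
o3: d²=392 > ρ²=33 → inactive
F = F_att + ΣF_rep = (-1.5800,0.6600)
p' = p + 1/5·F = (4.6840,4.1320)

Fx=-1.5800 Fy=0.6600 x'=4.6840 y'=4.1320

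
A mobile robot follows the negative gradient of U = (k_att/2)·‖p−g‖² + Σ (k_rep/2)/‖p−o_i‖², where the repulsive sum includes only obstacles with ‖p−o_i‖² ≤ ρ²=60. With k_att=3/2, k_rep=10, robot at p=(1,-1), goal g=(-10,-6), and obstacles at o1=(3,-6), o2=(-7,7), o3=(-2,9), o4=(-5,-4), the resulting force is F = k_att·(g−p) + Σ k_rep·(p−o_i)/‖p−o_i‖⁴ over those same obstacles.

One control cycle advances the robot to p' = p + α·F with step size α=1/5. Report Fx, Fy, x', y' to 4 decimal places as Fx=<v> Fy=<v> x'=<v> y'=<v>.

F_att = 3/2·(g−p) = 3/2·(-11,-5) = (-16.5000,-7.5000)
o1: d²=29 ≤ ρ²=60; F_rep = 10·(-2,5)/29² = (-0.0238,0.0595)
o2: d²=128 > ρ²=60 → inactive
o3: d²=109 > ρ²=60 → inactive
o4: d²=45 ≤ ρ²=60; F_rep = 10·(6,3)/45² = (0.0296,0.0148)
F = F_att + ΣF_rep = (-16.4942,-7.4257)
p' = p + 1/5·F = (-2.2988,-2.4851)

Fx=-16.4942 Fy=-7.4257 x'=-2.2988 y'=-2.4851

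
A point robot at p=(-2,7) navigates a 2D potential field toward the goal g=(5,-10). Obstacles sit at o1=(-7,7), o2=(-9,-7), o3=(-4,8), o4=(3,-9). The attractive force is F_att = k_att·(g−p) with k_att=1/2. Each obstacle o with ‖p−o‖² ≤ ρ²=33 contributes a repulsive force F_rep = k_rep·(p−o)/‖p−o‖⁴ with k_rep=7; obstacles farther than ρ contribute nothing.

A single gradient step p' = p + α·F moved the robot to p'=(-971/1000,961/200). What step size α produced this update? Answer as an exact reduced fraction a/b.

α = 1/4

F_att = 1/2·(g−p) = 1/2·(7,-17) = (3.5000,-8.5000)
o1: d²=25 ≤ ρ²=33; F_rep = 7·(5,0)/25² = (0.0560,0.0000)
o2: d²=245 > ρ²=33 → inactive
o3: d²=5 ≤ ρ²=33; F_rep = 7·(2,-1)/5² = (0.5600,-0.2800)
o4: d²=281 > ρ²=33 → inactive
F = F_att + ΣF_rep = (4.1160,-8.7800)
Δp = p'−p = (1.0290,-2.1950); α = Δx/Fx = (1029/1000) / (1029/250) = 1/4
check: Δy/Fy = (-439/200) / (-439/50) = 1/4 ✓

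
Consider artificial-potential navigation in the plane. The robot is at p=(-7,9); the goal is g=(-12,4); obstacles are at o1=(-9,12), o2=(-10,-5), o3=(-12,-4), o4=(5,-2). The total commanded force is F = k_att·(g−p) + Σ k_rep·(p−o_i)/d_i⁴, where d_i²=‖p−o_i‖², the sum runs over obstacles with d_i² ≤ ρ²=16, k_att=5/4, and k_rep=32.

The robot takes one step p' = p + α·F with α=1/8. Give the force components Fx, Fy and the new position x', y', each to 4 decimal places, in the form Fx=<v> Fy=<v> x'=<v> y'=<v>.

Fx=-5.8713 Fy=-6.8180 x'=-7.7339 y'=8.1477

F_att = 5/4·(g−p) = 5/4·(-5,-5) = (-6.2500,-6.2500)
o1: d²=13 ≤ ρ²=16; F_rep = 32·(2,-3)/13² = (0.3787,-0.5680)
o2: d²=205 > ρ²=16 → inactive
o3: d²=194 > ρ²=16 → inactive
o4: d²=265 > ρ²=16 → inactive
F = F_att + ΣF_rep = (-5.8713,-6.8180)
p' = p + 1/8·F = (-7.7339,8.1477)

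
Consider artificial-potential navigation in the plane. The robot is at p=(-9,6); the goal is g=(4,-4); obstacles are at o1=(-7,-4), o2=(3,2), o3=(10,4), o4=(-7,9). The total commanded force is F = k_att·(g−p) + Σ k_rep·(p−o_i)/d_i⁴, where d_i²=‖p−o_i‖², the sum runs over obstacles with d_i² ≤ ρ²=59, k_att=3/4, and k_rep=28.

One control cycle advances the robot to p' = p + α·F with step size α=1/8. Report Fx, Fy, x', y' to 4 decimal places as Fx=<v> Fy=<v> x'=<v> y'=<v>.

Fx=9.4186 Fy=-7.9970 x'=-7.8227 y'=5.0004

F_att = 3/4·(g−p) = 3/4·(13,-10) = (9.7500,-7.5000)
o1: d²=104 > ρ²=59 → inactive
o2: d²=160 > ρ²=59 → inactive
o3: d²=365 > ρ²=59 → inactive
o4: d²=13 ≤ ρ²=59; F_rep = 28·(-2,-3)/13² = (-0.3314,-0.4970)
F = F_att + ΣF_rep = (9.4186,-7.9970)
p' = p + 1/8·F = (-7.8227,5.0004)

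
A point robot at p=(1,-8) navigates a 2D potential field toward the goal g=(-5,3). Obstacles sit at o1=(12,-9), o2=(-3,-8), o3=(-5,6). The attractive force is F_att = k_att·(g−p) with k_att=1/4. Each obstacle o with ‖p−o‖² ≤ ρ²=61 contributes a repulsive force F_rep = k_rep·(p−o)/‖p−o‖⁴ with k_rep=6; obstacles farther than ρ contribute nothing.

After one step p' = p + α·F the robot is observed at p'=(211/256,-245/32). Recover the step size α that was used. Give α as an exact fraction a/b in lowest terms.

α = 1/8

F_att = 1/4·(g−p) = 1/4·(-6,11) = (-1.5000,2.7500)
o1: d²=122 > ρ²=61 → inactive
o2: d²=16 ≤ ρ²=61; F_rep = 6·(4,0)/16² = (0.0938,0.0000)
o3: d²=232 > ρ²=61 → inactive
F = F_att + ΣF_rep = (-1.4062,2.7500)
Δp = p'−p = (-0.1758,0.3438); α = Δx/Fx = (-45/256) / (-45/32) = 1/8
check: Δy/Fy = (11/32) / (11/4) = 1/8 ✓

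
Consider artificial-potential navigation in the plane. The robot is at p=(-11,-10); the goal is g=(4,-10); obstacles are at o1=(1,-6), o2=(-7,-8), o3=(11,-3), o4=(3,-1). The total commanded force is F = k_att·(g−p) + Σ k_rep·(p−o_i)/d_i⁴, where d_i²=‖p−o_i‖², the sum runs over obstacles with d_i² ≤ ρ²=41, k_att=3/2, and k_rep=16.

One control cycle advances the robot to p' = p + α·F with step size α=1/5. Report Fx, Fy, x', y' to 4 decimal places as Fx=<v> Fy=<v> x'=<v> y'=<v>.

Fx=22.3400 Fy=-0.0800 x'=-6.5320 y'=-10.0160

F_att = 3/2·(g−p) = 3/2·(15,0) = (22.5000,0.0000)
o1: d²=160 > ρ²=41 → inactive
o2: d²=20 ≤ ρ²=41; F_rep = 16·(-4,-2)/20² = (-0.1600,-0.0800)
o3: d²=533 > ρ²=41 → inactive
o4: d²=277 > ρ²=41 → inactive
F = F_att + ΣF_rep = (22.3400,-0.0800)
p' = p + 1/5·F = (-6.5320,-10.0160)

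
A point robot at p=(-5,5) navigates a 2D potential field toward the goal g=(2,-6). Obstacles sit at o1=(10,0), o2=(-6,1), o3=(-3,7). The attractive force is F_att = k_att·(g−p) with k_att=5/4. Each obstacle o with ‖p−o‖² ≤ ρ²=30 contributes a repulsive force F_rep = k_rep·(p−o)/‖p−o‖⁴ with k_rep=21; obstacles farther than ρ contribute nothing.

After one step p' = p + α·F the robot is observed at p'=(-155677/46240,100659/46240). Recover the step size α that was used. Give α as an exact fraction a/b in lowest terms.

F_att = 5/4·(g−p) = 5/4·(7,-11) = (8.7500,-13.7500)
o1: d²=250 > ρ²=30 → inactive
o2: d²=17 ≤ ρ²=30; F_rep = 21·(1,4)/17² = (0.0727,0.2907)
o3: d²=8 ≤ ρ²=30; F_rep = 21·(-2,-2)/8² = (-0.6562,-0.6562)
F = F_att + ΣF_rep = (8.1664,-14.1156)
Δp = p'−p = (1.6333,-2.8231); α = Δx/Fx = (75523/46240) / (75523/9248) = 1/5
check: Δy/Fy = (-130541/46240) / (-130541/9248) = 1/5 ✓

α = 1/5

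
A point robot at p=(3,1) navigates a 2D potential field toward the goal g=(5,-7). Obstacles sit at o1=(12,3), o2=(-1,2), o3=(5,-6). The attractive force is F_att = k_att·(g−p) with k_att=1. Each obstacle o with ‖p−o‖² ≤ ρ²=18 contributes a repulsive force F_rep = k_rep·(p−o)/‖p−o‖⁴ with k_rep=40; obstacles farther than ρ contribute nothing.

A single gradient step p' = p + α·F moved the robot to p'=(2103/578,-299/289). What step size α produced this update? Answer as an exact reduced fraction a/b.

F_att = 1·(g−p) = 1·(2,-8) = (2.0000,-8.0000)
o1: d²=85 > ρ²=18 → inactive
o2: d²=17 ≤ ρ²=18; F_rep = 40·(4,-1)/17² = (0.5536,-0.1384)
o3: d²=53 > ρ²=18 → inactive
F = F_att + ΣF_rep = (2.5536,-8.1384)
Δp = p'−p = (0.6384,-2.0346); α = Δx/Fx = (369/578) / (738/289) = 1/4
check: Δy/Fy = (-588/289) / (-2352/289) = 1/4 ✓

α = 1/4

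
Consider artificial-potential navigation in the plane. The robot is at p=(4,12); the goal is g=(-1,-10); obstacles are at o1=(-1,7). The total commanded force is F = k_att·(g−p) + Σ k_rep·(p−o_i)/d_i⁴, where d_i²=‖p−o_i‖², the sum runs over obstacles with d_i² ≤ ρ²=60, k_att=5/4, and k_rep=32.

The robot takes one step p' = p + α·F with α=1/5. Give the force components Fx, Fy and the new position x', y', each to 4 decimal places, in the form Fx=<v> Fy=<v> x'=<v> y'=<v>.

Fx=-6.1860 Fy=-27.4360 x'=2.7628 y'=6.5128

F_att = 5/4·(g−p) = 5/4·(-5,-22) = (-6.2500,-27.5000)
o1: d²=50 ≤ ρ²=60; F_rep = 32·(5,5)/50² = (0.0640,0.0640)
F = F_att + ΣF_rep = (-6.1860,-27.4360)
p' = p + 1/5·F = (2.7628,6.5128)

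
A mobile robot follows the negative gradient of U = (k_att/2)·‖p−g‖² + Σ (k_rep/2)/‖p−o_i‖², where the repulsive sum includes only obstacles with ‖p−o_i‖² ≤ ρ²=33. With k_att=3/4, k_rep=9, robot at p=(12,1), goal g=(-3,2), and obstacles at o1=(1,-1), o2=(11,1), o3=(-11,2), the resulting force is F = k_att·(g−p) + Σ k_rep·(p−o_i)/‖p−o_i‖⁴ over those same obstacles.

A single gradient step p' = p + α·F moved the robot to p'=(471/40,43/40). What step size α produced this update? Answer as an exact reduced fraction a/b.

α = 1/10

F_att = 3/4·(g−p) = 3/4·(-15,1) = (-11.2500,0.7500)
o1: d²=125 > ρ²=33 → inactive
o2: d²=1 ≤ ρ²=33; F_rep = 9·(1,0)/1² = (9.0000,0.0000)
o3: d²=530 > ρ²=33 → inactive
F = F_att + ΣF_rep = (-2.2500,0.7500)
Δp = p'−p = (-0.2250,0.0750); α = Δx/Fx = (-9/40) / (-9/4) = 1/10
check: Δy/Fy = (3/40) / (3/4) = 1/10 ✓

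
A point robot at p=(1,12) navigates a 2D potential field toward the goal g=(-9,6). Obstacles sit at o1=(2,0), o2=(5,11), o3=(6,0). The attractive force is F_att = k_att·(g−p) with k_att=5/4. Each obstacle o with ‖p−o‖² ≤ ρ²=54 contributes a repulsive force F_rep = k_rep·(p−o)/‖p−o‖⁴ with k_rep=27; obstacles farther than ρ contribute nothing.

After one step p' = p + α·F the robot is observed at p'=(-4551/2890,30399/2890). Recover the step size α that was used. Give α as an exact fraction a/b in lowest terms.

α = 1/5

F_att = 5/4·(g−p) = 5/4·(-10,-6) = (-12.5000,-7.5000)
o1: d²=145 > ρ²=54 → inactive
o2: d²=17 ≤ ρ²=54; F_rep = 27·(-4,1)/17² = (-0.3737,0.0934)
o3: d²=169 > ρ²=54 → inactive
F = F_att + ΣF_rep = (-12.8737,-7.4066)
Δp = p'−p = (-2.5747,-1.4813); α = Δx/Fx = (-7441/2890) / (-7441/578) = 1/5
check: Δy/Fy = (-4281/2890) / (-4281/578) = 1/5 ✓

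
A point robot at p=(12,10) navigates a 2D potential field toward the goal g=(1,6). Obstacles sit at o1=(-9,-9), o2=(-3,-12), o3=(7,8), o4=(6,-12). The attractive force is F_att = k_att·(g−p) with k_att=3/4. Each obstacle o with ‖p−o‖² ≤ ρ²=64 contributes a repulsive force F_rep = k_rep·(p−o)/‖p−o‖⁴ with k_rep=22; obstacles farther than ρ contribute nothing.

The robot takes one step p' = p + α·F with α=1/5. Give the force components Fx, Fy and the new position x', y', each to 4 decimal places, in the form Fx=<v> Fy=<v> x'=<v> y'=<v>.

Fx=-8.1192 Fy=-2.9477 x'=10.3762 y'=9.4105

F_att = 3/4·(g−p) = 3/4·(-11,-4) = (-8.2500,-3.0000)
o1: d²=802 > ρ²=64 → inactive
o2: d²=709 > ρ²=64 → inactive
o3: d²=29 ≤ ρ²=64; F_rep = 22·(5,2)/29² = (0.1308,0.0523)
o4: d²=520 > ρ²=64 → inactive
F = F_att + ΣF_rep = (-8.1192,-2.9477)
p' = p + 1/5·F = (10.3762,9.4105)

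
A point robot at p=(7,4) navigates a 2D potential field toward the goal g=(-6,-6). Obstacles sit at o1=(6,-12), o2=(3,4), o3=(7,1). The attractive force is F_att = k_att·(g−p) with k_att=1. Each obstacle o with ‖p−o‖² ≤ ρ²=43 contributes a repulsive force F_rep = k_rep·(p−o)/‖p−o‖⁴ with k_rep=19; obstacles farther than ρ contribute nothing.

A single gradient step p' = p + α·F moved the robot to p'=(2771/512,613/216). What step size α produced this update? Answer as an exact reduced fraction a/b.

F_att = 1·(g−p) = 1·(-13,-10) = (-13.0000,-10.0000)
o1: d²=257 > ρ²=43 → inactive
o2: d²=16 ≤ ρ²=43; F_rep = 19·(4,0)/16² = (0.2969,0.0000)
o3: d²=9 ≤ ρ²=43; F_rep = 19·(0,3)/9² = (0.0000,0.7037)
F = F_att + ΣF_rep = (-12.7031,-9.2963)
Δp = p'−p = (-1.5879,-1.1620); α = Δx/Fx = (-813/512) / (-813/64) = 1/8
check: Δy/Fy = (-251/216) / (-251/27) = 1/8 ✓

α = 1/8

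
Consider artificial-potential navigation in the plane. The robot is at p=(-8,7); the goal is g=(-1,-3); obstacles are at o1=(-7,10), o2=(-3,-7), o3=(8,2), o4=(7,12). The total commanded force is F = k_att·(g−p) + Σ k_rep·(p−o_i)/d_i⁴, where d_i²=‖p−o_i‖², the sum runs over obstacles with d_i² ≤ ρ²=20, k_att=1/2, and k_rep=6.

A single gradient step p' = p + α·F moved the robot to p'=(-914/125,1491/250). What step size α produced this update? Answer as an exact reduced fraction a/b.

α = 1/5

F_att = 1/2·(g−p) = 1/2·(7,-10) = (3.5000,-5.0000)
o1: d²=10 ≤ ρ²=20; F_rep = 6·(-1,-3)/10² = (-0.0600,-0.1800)
o2: d²=221 > ρ²=20 → inactive
o3: d²=281 > ρ²=20 → inactive
o4: d²=250 > ρ²=20 → inactive
F = F_att + ΣF_rep = (3.4400,-5.1800)
Δp = p'−p = (0.6880,-1.0360); α = Δx/Fx = (86/125) / (86/25) = 1/5
check: Δy/Fy = (-259/250) / (-259/50) = 1/5 ✓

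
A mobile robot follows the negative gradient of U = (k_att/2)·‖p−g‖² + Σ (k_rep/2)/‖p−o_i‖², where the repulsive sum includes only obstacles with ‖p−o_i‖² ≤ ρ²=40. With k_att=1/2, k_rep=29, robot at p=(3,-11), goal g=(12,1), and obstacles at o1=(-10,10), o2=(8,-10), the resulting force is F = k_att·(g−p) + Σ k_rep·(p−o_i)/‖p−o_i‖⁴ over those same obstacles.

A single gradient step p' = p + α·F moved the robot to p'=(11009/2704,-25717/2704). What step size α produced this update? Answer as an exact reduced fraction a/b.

F_att = 1/2·(g−p) = 1/2·(9,12) = (4.5000,6.0000)
o1: d²=610 > ρ²=40 → inactive
o2: d²=26 ≤ ρ²=40; F_rep = 29·(-5,-1)/26² = (-0.2145,-0.0429)
F = F_att + ΣF_rep = (4.2855,5.9571)
Δp = p'−p = (1.0714,1.4893); α = Δx/Fx = (2897/2704) / (2897/676) = 1/4
check: Δy/Fy = (4027/2704) / (4027/676) = 1/4 ✓

α = 1/4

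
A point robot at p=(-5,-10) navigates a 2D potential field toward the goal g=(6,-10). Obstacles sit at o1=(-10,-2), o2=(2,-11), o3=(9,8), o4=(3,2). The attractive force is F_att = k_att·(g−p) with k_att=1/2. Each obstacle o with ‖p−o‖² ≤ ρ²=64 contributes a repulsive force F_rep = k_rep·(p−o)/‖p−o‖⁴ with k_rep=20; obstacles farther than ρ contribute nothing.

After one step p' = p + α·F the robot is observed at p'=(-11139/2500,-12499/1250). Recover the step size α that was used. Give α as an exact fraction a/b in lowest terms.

α = 1/10

F_att = 1/2·(g−p) = 1/2·(11,0) = (5.5000,0.0000)
o1: d²=89 > ρ²=64 → inactive
o2: d²=50 ≤ ρ²=64; F_rep = 20·(-7,1)/50² = (-0.0560,0.0080)
o3: d²=520 > ρ²=64 → inactive
o4: d²=208 > ρ²=64 → inactive
F = F_att + ΣF_rep = (5.4440,0.0080)
Δp = p'−p = (0.5444,0.0008); α = Δx/Fx = (1361/2500) / (1361/250) = 1/10
check: Δy/Fy = (1/1250) / (1/125) = 1/10 ✓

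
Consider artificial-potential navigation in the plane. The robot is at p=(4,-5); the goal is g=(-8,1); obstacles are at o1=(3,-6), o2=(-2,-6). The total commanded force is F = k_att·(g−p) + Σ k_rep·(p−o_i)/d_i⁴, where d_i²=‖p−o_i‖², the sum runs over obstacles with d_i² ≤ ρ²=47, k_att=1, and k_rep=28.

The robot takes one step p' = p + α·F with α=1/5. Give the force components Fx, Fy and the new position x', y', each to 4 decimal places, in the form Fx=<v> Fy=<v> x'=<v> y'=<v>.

F_att = 1·(g−p) = 1·(-12,6) = (-12.0000,6.0000)
o1: d²=2 ≤ ρ²=47; F_rep = 28·(1,1)/2² = (7.0000,7.0000)
o2: d²=37 ≤ ρ²=47; F_rep = 28·(6,1)/37² = (0.1227,0.0205)
F = F_att + ΣF_rep = (-4.8773,13.0205)
p' = p + 1/5·F = (3.0245,-2.3959)

Fx=-4.8773 Fy=13.0205 x'=3.0245 y'=-2.3959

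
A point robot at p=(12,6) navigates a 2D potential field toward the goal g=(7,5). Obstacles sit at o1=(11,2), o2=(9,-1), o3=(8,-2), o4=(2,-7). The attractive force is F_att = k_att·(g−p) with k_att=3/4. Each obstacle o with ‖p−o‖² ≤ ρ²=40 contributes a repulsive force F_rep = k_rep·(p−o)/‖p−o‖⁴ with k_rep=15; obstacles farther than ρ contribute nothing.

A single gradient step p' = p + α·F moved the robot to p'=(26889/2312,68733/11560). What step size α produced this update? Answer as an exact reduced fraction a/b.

F_att = 3/4·(g−p) = 3/4·(-5,-1) = (-3.7500,-0.7500)
o1: d²=17 ≤ ρ²=40; F_rep = 15·(1,4)/17² = (0.0519,0.2076)
o2: d²=58 > ρ²=40 → inactive
o3: d²=80 > ρ²=40 → inactive
o4: d²=269 > ρ²=40 → inactive
F = F_att + ΣF_rep = (-3.6981,-0.5424)
Δp = p'−p = (-0.3698,-0.0542); α = Δx/Fx = (-855/2312) / (-4275/1156) = 1/10
check: Δy/Fy = (-627/11560) / (-627/1156) = 1/10 ✓

α = 1/10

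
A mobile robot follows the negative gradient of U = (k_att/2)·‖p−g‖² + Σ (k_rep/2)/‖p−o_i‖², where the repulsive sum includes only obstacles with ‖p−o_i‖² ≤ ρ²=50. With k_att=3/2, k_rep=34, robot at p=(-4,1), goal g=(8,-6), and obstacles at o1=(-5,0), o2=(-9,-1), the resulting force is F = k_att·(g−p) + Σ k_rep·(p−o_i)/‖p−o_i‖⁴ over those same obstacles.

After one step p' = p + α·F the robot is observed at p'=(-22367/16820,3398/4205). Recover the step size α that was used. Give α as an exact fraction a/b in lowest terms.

F_att = 3/2·(g−p) = 3/2·(12,-7) = (18.0000,-10.5000)
o1: d²=2 ≤ ρ²=50; F_rep = 34·(1,1)/2² = (8.5000,8.5000)
o2: d²=29 ≤ ρ²=50; F_rep = 34·(5,2)/29² = (0.2021,0.0809)
F = F_att + ΣF_rep = (26.7021,-1.9191)
Δp = p'−p = (2.6702,-0.1919); α = Δx/Fx = (44913/16820) / (44913/1682) = 1/10
check: Δy/Fy = (-807/4205) / (-1614/841) = 1/10 ✓

α = 1/10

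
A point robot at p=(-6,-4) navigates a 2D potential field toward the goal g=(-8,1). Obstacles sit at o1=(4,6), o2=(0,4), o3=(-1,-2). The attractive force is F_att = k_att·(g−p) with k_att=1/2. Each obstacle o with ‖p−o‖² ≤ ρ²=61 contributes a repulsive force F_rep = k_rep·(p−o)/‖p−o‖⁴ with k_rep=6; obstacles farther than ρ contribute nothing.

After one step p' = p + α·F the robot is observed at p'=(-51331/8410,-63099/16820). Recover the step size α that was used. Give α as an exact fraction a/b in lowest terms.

α = 1/10

F_att = 1/2·(g−p) = 1/2·(-2,5) = (-1.0000,2.5000)
o1: d²=200 > ρ²=61 → inactive
o2: d²=100 > ρ²=61 → inactive
o3: d²=29 ≤ ρ²=61; F_rep = 6·(-5,-2)/29² = (-0.0357,-0.0143)
F = F_att + ΣF_rep = (-1.0357,2.4857)
Δp = p'−p = (-0.1036,0.2486); α = Δx/Fx = (-871/8410) / (-871/841) = 1/10
check: Δy/Fy = (4181/16820) / (4181/1682) = 1/10 ✓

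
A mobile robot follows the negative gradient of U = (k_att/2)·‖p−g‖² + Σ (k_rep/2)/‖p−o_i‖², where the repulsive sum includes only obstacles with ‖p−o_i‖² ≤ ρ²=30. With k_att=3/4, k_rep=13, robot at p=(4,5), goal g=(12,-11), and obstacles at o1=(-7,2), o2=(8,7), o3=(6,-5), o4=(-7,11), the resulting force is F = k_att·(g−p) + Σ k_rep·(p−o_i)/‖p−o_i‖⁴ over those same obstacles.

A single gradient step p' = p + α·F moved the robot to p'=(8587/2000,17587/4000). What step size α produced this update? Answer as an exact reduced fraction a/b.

F_att = 3/4·(g−p) = 3/4·(8,-16) = (6.0000,-12.0000)
o1: d²=130 > ρ²=30 → inactive
o2: d²=20 ≤ ρ²=30; F_rep = 13·(-4,-2)/20² = (-0.1300,-0.0650)
o3: d²=104 > ρ²=30 → inactive
o4: d²=157 > ρ²=30 → inactive
F = F_att + ΣF_rep = (5.8700,-12.0650)
Δp = p'−p = (0.2935,-0.6032); α = Δx/Fx = (587/2000) / (587/100) = 1/20
check: Δy/Fy = (-2413/4000) / (-2413/200) = 1/20 ✓

α = 1/20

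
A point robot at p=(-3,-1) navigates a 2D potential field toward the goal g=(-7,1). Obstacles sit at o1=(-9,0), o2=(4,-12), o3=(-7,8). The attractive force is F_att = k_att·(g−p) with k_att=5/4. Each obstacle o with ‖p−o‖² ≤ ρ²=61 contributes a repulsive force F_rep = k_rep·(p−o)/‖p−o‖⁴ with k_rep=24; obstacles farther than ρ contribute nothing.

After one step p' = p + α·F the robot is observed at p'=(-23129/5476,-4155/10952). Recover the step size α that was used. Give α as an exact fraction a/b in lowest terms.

F_att = 5/4·(g−p) = 5/4·(-4,2) = (-5.0000,2.5000)
o1: d²=37 ≤ ρ²=61; F_rep = 24·(6,-1)/37² = (0.1052,-0.0175)
o2: d²=170 > ρ²=61 → inactive
o3: d²=97 > ρ²=61 → inactive
F = F_att + ΣF_rep = (-4.8948,2.4825)
Δp = p'−p = (-1.2237,0.6206); α = Δx/Fx = (-6701/5476) / (-6701/1369) = 1/4
check: Δy/Fy = (6797/10952) / (6797/2738) = 1/4 ✓

α = 1/4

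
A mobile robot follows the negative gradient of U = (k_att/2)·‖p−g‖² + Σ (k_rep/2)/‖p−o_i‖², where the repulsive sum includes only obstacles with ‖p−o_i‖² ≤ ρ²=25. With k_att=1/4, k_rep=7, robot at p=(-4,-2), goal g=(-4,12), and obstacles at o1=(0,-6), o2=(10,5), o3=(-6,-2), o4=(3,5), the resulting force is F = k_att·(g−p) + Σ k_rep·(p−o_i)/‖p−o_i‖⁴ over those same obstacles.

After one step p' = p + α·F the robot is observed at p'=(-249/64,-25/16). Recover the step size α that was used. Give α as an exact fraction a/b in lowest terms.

F_att = 1/4·(g−p) = 1/4·(0,14) = (0.0000,3.5000)
o1: d²=32 > ρ²=25 → inactive
o2: d²=245 > ρ²=25 → inactive
o3: d²=4 ≤ ρ²=25; F_rep = 7·(2,0)/4² = (0.8750,0.0000)
o4: d²=98 > ρ²=25 → inactive
F = F_att + ΣF_rep = (0.8750,3.5000)
Δp = p'−p = (0.1094,0.4375); α = Δx/Fx = (7/64) / (7/8) = 1/8
check: Δy/Fy = (7/16) / (7/2) = 1/8 ✓

α = 1/8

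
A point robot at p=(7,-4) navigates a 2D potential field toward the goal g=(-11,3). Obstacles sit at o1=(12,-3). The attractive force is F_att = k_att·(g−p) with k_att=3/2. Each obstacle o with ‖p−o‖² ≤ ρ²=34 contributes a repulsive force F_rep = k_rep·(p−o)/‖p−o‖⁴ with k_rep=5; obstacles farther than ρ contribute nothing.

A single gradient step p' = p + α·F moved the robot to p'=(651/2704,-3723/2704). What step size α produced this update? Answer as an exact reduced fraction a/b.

α = 1/4

F_att = 3/2·(g−p) = 3/2·(-18,7) = (-27.0000,10.5000)
o1: d²=26 ≤ ρ²=34; F_rep = 5·(-5,-1)/26² = (-0.0370,-0.0074)
F = F_att + ΣF_rep = (-27.0370,10.4926)
Δp = p'−p = (-6.7592,2.6232); α = Δx/Fx = (-18277/2704) / (-18277/676) = 1/4
check: Δy/Fy = (7093/2704) / (7093/676) = 1/4 ✓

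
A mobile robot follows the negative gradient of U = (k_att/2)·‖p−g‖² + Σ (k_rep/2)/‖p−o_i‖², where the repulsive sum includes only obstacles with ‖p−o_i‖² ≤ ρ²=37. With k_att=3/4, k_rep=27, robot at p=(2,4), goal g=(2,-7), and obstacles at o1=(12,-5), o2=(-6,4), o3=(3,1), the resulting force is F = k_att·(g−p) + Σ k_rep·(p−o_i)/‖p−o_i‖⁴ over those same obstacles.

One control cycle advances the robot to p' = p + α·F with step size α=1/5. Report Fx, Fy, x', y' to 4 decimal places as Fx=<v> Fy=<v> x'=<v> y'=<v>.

F_att = 3/4·(g−p) = 3/4·(0,-11) = (0.0000,-8.2500)
o1: d²=181 > ρ²=37 → inactive
o2: d²=64 > ρ²=37 → inactive
o3: d²=10 ≤ ρ²=37; F_rep = 27·(-1,3)/10² = (-0.2700,0.8100)
F = F_att + ΣF_rep = (-0.2700,-7.4400)
p' = p + 1/5·F = (1.9460,2.5120)

Fx=-0.2700 Fy=-7.4400 x'=1.9460 y'=2.5120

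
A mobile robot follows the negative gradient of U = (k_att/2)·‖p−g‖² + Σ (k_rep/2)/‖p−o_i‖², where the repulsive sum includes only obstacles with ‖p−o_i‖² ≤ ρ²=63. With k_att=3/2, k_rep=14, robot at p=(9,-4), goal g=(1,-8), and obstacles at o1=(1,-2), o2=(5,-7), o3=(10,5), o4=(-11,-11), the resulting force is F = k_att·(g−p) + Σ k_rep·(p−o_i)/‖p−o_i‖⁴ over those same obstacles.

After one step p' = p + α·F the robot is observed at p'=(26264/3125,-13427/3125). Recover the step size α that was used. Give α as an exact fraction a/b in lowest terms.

α = 1/20

F_att = 3/2·(g−p) = 3/2·(-8,-4) = (-12.0000,-6.0000)
o1: d²=68 > ρ²=63 → inactive
o2: d²=25 ≤ ρ²=63; F_rep = 14·(4,3)/25² = (0.0896,0.0672)
o3: d²=82 > ρ²=63 → inactive
o4: d²=449 > ρ²=63 → inactive
F = F_att + ΣF_rep = (-11.9104,-5.9328)
Δp = p'−p = (-0.5955,-0.2966); α = Δx/Fx = (-1861/3125) / (-7444/625) = 1/20
check: Δy/Fy = (-927/3125) / (-3708/625) = 1/20 ✓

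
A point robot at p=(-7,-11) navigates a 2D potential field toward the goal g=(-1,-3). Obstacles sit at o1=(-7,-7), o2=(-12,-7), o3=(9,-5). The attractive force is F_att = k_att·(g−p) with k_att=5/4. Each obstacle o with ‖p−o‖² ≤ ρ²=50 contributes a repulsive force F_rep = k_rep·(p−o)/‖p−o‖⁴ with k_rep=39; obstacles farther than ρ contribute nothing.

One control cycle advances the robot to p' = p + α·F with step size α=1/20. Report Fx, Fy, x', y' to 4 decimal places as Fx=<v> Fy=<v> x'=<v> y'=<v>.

F_att = 5/4·(g−p) = 5/4·(6,8) = (7.5000,10.0000)
o1: d²=16 ≤ ρ²=50; F_rep = 39·(0,-4)/16² = (0.0000,-0.6094)
o2: d²=41 ≤ ρ²=50; F_rep = 39·(5,-4)/41² = (0.1160,-0.0928)
o3: d²=292 > ρ²=50 → inactive
F = F_att + ΣF_rep = (7.6160,9.2978)
p' = p + 1/20·F = (-6.6192,-10.5351)

Fx=7.6160 Fy=9.2978 x'=-6.6192 y'=-10.5351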